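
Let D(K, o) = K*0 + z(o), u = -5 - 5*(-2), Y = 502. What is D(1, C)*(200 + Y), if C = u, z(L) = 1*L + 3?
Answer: 5616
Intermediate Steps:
z(L) = 3 + L (z(L) = L + 3 = 3 + L)
u = 5 (u = -5 + 10 = 5)
C = 5
D(K, o) = 3 + o (D(K, o) = K*0 + (3 + o) = 0 + (3 + o) = 3 + o)
D(1, C)*(200 + Y) = (3 + 5)*(200 + 502) = 8*702 = 5616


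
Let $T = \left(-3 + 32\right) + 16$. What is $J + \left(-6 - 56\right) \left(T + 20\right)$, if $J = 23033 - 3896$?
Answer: $15107$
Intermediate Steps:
$T = 45$ ($T = 29 + 16 = 45$)
$J = 19137$ ($J = 23033 - 3896 = 19137$)
$J + \left(-6 - 56\right) \left(T + 20\right) = 19137 + \left(-6 - 56\right) \left(45 + 20\right) = 19137 - 4030 = 15107$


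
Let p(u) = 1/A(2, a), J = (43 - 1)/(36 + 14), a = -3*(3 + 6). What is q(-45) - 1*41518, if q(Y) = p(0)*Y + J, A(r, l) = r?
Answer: -2076983/50 ≈ -41540.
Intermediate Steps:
a = -27 (a = -3*9 = -27)
J = 21/25 (J = 42/50 = 42*(1/50) = 21/25 ≈ 0.84000)
p(u) = ½ (p(u) = 1/2 = ½)
q(Y) = 21/25 + Y/2 (q(Y) = Y/2 + 21/25 = 21/25 + Y/2)
q(-45) - 1*41518 = (21/25 + (½)*(-45)) - 1*41518 = (21/25 - 45/2) - 41518 = -1083/50 - 41518 = -2076983/50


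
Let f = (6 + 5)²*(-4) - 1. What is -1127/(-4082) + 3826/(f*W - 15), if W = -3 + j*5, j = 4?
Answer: -788589/4214665 ≈ -0.18711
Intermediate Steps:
W = 17 (W = -3 + 4*5 = -3 + 20 = 17)
f = -485 (f = 11²*(-4) - 1 = 121*(-4) - 1 = -484 - 1 = -485)
-1127/(-4082) + 3826/(f*W - 15) = -1127/(-4082) + 3826/(-485*17 - 15) = -1127*(-1/4082) + 3826/(-8245 - 15) = 1127/4082 + 3826/(-8260) = 1127/4082 + 3826*(-1/8260) = 1127/4082 - 1913/4130 = -788589/4214665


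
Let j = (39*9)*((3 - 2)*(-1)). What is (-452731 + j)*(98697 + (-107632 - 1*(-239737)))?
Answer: -104572231764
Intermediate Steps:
j = -351 (j = 351*(1*(-1)) = 351*(-1) = -351)
(-452731 + j)*(98697 + (-107632 - 1*(-239737))) = (-452731 - 351)*(98697 + (-107632 - 1*(-239737))) = -453082*(98697 + (-107632 + 239737)) = -453082*(98697 + 132105) = -453082*230802 = -104572231764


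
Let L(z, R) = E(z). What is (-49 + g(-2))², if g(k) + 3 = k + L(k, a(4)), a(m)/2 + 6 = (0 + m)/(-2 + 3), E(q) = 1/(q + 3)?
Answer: 2809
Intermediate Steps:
E(q) = 1/(3 + q)
a(m) = -12 + 2*m (a(m) = -12 + 2*((0 + m)/(-2 + 3)) = -12 + 2*(m/1) = -12 + 2*(m*1) = -12 + 2*m)
L(z, R) = 1/(3 + z)
g(k) = -3 + k + 1/(3 + k) (g(k) = -3 + (k + 1/(3 + k)) = -3 + k + 1/(3 + k))
(-49 + g(-2))² = (-49 + (-8 + (-2)²)/(3 - 2))² = (-49 + (-8 + 4)/1)² = (-49 + 1*(-4))² = (-49 - 4)² = (-53)² = 2809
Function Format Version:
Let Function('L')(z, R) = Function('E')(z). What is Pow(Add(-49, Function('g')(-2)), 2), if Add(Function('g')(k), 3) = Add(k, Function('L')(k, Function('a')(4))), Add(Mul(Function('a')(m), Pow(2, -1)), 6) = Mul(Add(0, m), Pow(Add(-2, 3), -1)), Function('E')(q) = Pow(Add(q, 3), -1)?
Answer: 2809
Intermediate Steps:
Function('E')(q) = Pow(Add(3, q), -1)
Function('a')(m) = Add(-12, Mul(2, m)) (Function('a')(m) = Add(-12, Mul(2, Mul(Add(0, m), Pow(Add(-2, 3), -1)))) = Add(-12, Mul(2, Mul(m, Pow(1, -1)))) = Add(-12, Mul(2, Mul(m, 1))) = Add(-12, Mul(2, m)))
Function('L')(z, R) = Pow(Add(3, z), -1)
Function('g')(k) = Add(-3, k, Pow(Add(3, k), -1)) (Function('g')(k) = Add(-3, Add(k, Pow(Add(3, k), -1))) = Add(-3, k, Pow(Add(3, k), -1)))
Pow(Add(-49, Function('g')(-2)), 2) = Pow(Add(-49, Mul(Pow(Add(3, -2), -1), Add(-8, Pow(-2, 2)))), 2) = Pow(Add(-49, Mul(Pow(1, -1), Add(-8, 4))), 2) = Pow(Add(-49, Mul(1, -4)), 2) = Pow(Add(-49, -4), 2) = Pow(-53, 2) = 2809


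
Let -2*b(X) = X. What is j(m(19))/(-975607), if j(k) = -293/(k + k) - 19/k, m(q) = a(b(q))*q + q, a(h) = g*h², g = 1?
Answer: 662/6765834545 ≈ 9.7845e-8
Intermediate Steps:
b(X) = -X/2
a(h) = h² (a(h) = 1*h² = h²)
m(q) = q + q³/4 (m(q) = (-q/2)²*q + q = (q²/4)*q + q = q³/4 + q = q + q³/4)
j(k) = -331/(2*k) (j(k) = -293*1/(2*k) - 19/k = -293/(2*k) - 19/k = -331/(2*k))
j(m(19))/(-975607) = -331/(2*(19 + (¼)*19³))/(-975607) = -331/(2*(19 + (¼)*6859))*(-1/975607) = -331/(2*(19 + 6859/4))*(-1/975607) = -331/(2*6935/4)*(-1/975607) = -331/2*4/6935*(-1/975607) = -662/6935*(-1/975607) = 662/6765834545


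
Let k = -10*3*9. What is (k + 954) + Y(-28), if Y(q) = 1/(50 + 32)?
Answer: 56089/82 ≈ 684.01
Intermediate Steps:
Y(q) = 1/82
k = -270 (k = -30*9 = -270)
(k + 954) + Y(-28) = (-270 + 954) + 1/82 = 684 + 1/82 = 56089/82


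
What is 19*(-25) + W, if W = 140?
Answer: -335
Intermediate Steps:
19*(-25) + W = 19*(-25) + 140 = -475 + 140 = -335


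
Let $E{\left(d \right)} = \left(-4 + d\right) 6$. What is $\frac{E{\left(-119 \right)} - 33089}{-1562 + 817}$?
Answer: $\frac{33827}{745} \approx 45.405$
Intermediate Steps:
$E{\left(d \right)} = -24 + 6 d$
$\frac{E{\left(-119 \right)} - 33089}{-1562 + 817} = \frac{\left(-24 + 6 \left(-119\right)\right) - 33089}{-1562 + 817} = \frac{\left(-24 - 714\right) - 33089}{-745} = \left(-738 - 33089\right) \left(- \frac{1}{745}\right) = \left(-33827\right) \left(- \frac{1}{745}\right) = \frac{33827}{745}$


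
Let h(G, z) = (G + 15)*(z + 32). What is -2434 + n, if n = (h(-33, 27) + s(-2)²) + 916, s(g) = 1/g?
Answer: -10319/4 ≈ -2579.8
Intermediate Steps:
h(G, z) = (15 + G)*(32 + z)
n = -583/4 (n = ((480 + 15*27 + 32*(-33) - 33*27) + (1/(-2))²) + 916 = ((480 + 405 - 1056 - 891) + (-½)²) + 916 = (-1062 + ¼) + 916 = -4247/4 + 916 = -583/4 ≈ -145.75)
-2434 + n = -2434 - 583/4 = -10319/4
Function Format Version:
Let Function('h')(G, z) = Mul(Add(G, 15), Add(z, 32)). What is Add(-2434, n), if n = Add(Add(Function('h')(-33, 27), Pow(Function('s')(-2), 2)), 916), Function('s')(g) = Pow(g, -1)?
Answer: Rational(-10319, 4) ≈ -2579.8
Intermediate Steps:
Function('h')(G, z) = Mul(Add(15, G), Add(32, z))
n = Rational(-583, 4) (n = Add(Add(Add(480, Mul(15, 27), Mul(32, -33), Mul(-33, 27)), Pow(Pow(-2, -1), 2)), 916) = Add(Add(Add(480, 405, -1056, -891), Pow(Rational(-1, 2), 2)), 916) = Add(Add(-1062, Rational(1, 4)), 916) = Add(Rational(-4247, 4), 916) = Rational(-583, 4) ≈ -145.75)
Add(-2434, n) = Add(-2434, Rational(-583, 4)) = Rational(-10319, 4)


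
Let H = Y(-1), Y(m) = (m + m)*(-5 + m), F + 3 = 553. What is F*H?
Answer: 6600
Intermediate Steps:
F = 550 (F = -3 + 553 = 550)
Y(m) = 2*m*(-5 + m) (Y(m) = (2*m)*(-5 + m) = 2*m*(-5 + m))
H = 12 (H = 2*(-1)*(-5 - 1) = 2*(-1)*(-6) = 12)
F*H = 550*12 = 6600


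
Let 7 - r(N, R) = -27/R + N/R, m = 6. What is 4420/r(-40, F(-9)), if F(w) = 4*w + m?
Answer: 10200/11 ≈ 927.27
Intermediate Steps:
F(w) = 6 + 4*w (F(w) = 4*w + 6 = 6 + 4*w)
r(N, R) = 7 + 27/R - N/R (r(N, R) = 7 - (-27/R + N/R) = 7 + (27/R - N/R) = 7 + 27/R - N/R)
4420/r(-40, F(-9)) = 4420/(((27 - 1*(-40) + 7*(6 + 4*(-9)))/(6 + 4*(-9)))) = 4420/(((27 + 40 + 7*(6 - 36))/(6 - 36))) = 4420/(((27 + 40 + 7*(-30))/(-30))) = 4420/((-(27 + 40 - 210)/30)) = 4420/((-1/30*(-143))) = 4420/(143/30) = 4420*(30/143) = 10200/11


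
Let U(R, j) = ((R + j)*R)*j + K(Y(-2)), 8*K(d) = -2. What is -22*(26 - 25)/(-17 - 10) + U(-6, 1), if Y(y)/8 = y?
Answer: 3301/108 ≈ 30.565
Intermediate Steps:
Y(y) = 8*y
K(d) = -¼ (K(d) = (⅛)*(-2) = -¼)
U(R, j) = -¼ + R*j*(R + j) (U(R, j) = ((R + j)*R)*j - ¼ = (R*(R + j))*j - ¼ = R*j*(R + j) - ¼ = -¼ + R*j*(R + j))
-22*(26 - 25)/(-17 - 10) + U(-6, 1) = -22*(26 - 25)/(-17 - 10) + (-¼ - 6*1² + 1*(-6)²) = -22/(-27) + (-¼ - 6*1 + 1*36) = -22*(-1)/27 + (-¼ - 6 + 36) = -22*(-1/27) + 119/4 = 22/27 + 119/4 = 3301/108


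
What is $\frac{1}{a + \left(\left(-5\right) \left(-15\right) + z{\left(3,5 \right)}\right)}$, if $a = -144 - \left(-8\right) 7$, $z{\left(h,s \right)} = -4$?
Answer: $- \frac{1}{17} \approx -0.058824$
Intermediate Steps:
$a = -88$ ($a = -144 - -56 = -144 + 56 = -88$)
$\frac{1}{a + \left(\left(-5\right) \left(-15\right) + z{\left(3,5 \right)}\right)} = \frac{1}{-88 - -71} = \frac{1}{-88 + \left(75 - 4\right)} = \frac{1}{-88 + 71} = \frac{1}{-17} = - \frac{1}{17}$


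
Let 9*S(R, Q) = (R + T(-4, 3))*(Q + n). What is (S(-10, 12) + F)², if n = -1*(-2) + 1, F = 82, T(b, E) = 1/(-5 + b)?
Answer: 3094081/729 ≈ 4244.3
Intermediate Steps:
n = 3 (n = 2 + 1 = 3)
S(R, Q) = (3 + Q)*(-⅑ + R)/9 (S(R, Q) = ((R + 1/(-5 - 4))*(Q + 3))/9 = ((R + 1/(-9))*(3 + Q))/9 = ((R - ⅑)*(3 + Q))/9 = ((-⅑ + R)*(3 + Q))/9 = ((3 + Q)*(-⅑ + R))/9 = (3 + Q)*(-⅑ + R)/9)
(S(-10, 12) + F)² = ((-1/27 - 1/81*12 + (⅓)*(-10) + (⅑)*12*(-10)) + 82)² = ((-1/27 - 4/27 - 10/3 - 40/3) + 82)² = (-455/27 + 82)² = (1759/27)² = 3094081/729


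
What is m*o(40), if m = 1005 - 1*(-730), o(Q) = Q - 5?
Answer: 60725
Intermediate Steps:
o(Q) = -5 + Q
m = 1735 (m = 1005 + 730 = 1735)
m*o(40) = 1735*(-5 + 40) = 1735*35 = 60725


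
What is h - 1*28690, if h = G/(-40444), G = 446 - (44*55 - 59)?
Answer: -1160336445/40444 ≈ -28690.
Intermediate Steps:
G = -1915 (G = 446 - (2420 - 59) = 446 - 1*2361 = 446 - 2361 = -1915)
h = 1915/40444 (h = -1915/(-40444) = -1915*(-1/40444) = 1915/40444 ≈ 0.047349)
h - 1*28690 = 1915/40444 - 1*28690 = 1915/40444 - 28690 = -1160336445/40444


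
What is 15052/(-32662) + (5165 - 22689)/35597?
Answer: -554087466/581334607 ≈ -0.95313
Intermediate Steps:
15052/(-32662) + (5165 - 22689)/35597 = 15052*(-1/32662) - 17524*1/35597 = -7526/16331 - 17524/35597 = -554087466/581334607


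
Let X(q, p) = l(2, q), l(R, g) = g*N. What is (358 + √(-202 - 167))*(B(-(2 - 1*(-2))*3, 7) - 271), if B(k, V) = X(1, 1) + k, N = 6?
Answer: -99166 - 831*I*√41 ≈ -99166.0 - 5321.0*I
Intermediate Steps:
l(R, g) = 6*g (l(R, g) = g*6 = 6*g)
X(q, p) = 6*q
B(k, V) = 6 + k (B(k, V) = 6*1 + k = 6 + k)
(358 + √(-202 - 167))*(B(-(2 - 1*(-2))*3, 7) - 271) = (358 + √(-202 - 167))*((6 - (2 - 1*(-2))*3) - 271) = (358 + √(-369))*((6 - (2 + 2)*3) - 271) = (358 + 3*I*√41)*((6 - 1*4*3) - 271) = (358 + 3*I*√41)*((6 - 4*3) - 271) = (358 + 3*I*√41)*((6 - 12) - 271) = (358 + 3*I*√41)*(-6 - 271) = (358 + 3*I*√41)*(-277) = -99166 - 831*I*√41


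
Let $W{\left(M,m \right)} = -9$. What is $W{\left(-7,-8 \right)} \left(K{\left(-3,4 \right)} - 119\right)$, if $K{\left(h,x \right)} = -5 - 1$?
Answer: $1125$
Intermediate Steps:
$K{\left(h,x \right)} = -6$ ($K{\left(h,x \right)} = -5 - 1 = -6$)
$W{\left(-7,-8 \right)} \left(K{\left(-3,4 \right)} - 119\right) = - 9 \left(-6 - 119\right) = \left(-9\right) \left(-125\right) = 1125$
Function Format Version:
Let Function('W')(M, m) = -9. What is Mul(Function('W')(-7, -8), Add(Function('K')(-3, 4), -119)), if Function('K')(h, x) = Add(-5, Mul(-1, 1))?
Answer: 1125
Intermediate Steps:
Function('K')(h, x) = -6 (Function('K')(h, x) = Add(-5, -1) = -6)
Mul(Function('W')(-7, -8), Add(Function('K')(-3, 4), -119)) = Mul(-9, Add(-6, -119)) = Mul(-9, -125) = 1125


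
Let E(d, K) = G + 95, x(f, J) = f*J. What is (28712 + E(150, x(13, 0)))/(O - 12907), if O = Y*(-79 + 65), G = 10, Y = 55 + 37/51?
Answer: -1469667/698045 ≈ -2.1054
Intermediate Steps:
Y = 2842/51 (Y = 55 + 37*(1/51) = 55 + 37/51 = 2842/51 ≈ 55.725)
x(f, J) = J*f
O = -39788/51 (O = 2842*(-79 + 65)/51 = (2842/51)*(-14) = -39788/51 ≈ -780.16)
E(d, K) = 105 (E(d, K) = 10 + 95 = 105)
(28712 + E(150, x(13, 0)))/(O - 12907) = (28712 + 105)/(-39788/51 - 12907) = 28817/(-698045/51) = 28817*(-51/698045) = -1469667/698045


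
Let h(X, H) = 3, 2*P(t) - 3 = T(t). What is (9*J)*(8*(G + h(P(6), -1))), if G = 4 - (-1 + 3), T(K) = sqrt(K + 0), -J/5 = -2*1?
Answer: 3600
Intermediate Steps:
J = 10 (J = -(-10) = -5*(-2) = 10)
T(K) = sqrt(K)
P(t) = 3/2 + sqrt(t)/2
G = 2 (G = 4 - 1*2 = 4 - 2 = 2)
(9*J)*(8*(G + h(P(6), -1))) = (9*10)*(8*(2 + 3)) = 90*(8*5) = 90*40 = 3600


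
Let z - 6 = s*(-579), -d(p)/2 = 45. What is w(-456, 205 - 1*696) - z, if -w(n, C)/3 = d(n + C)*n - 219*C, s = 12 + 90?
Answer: -386655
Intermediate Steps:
d(p) = -90 (d(p) = -2*45 = -90)
s = 102
w(n, C) = 270*n + 657*C (w(n, C) = -3*(-90*n - 219*C) = -3*(-219*C - 90*n) = 270*n + 657*C)
z = -59052 (z = 6 + 102*(-579) = 6 - 59058 = -59052)
w(-456, 205 - 1*696) - z = (270*(-456) + 657*(205 - 1*696)) - 1*(-59052) = (-123120 + 657*(205 - 696)) + 59052 = (-123120 + 657*(-491)) + 59052 = (-123120 - 322587) + 59052 = -445707 + 59052 = -386655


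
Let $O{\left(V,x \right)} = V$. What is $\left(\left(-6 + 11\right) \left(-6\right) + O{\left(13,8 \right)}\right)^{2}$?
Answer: $289$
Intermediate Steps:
$\left(\left(-6 + 11\right) \left(-6\right) + O{\left(13,8 \right)}\right)^{2} = \left(\left(-6 + 11\right) \left(-6\right) + 13\right)^{2} = \left(5 \left(-6\right) + 13\right)^{2} = \left(-30 + 13\right)^{2} = \left(-17\right)^{2} = 289$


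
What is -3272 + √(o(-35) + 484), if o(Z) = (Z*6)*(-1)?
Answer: -3272 + √694 ≈ -3245.7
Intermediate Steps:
o(Z) = -6*Z (o(Z) = (6*Z)*(-1) = -6*Z)
-3272 + √(o(-35) + 484) = -3272 + √(-6*(-35) + 484) = -3272 + √(210 + 484) = -3272 + √694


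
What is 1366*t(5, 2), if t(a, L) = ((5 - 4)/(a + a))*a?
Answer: 683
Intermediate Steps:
t(a, L) = 1/2 (t(a, L) = (1/(2*a))*a = 1/2)
1366*t(5, 2) = 1366*(1/2) = 683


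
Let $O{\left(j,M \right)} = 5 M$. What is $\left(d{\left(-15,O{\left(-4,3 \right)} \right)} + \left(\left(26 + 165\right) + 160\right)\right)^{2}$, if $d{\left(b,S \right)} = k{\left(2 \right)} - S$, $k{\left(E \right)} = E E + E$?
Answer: $116964$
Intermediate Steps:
$k{\left(E \right)} = E + E^{2}$ ($k{\left(E \right)} = E^{2} + E = E + E^{2}$)
$d{\left(b,S \right)} = 6 - S$ ($d{\left(b,S \right)} = 2 \left(1 + 2\right) - S = 2 \cdot 3 - S = 6 - S$)
$\left(d{\left(-15,O{\left(-4,3 \right)} \right)} + \left(\left(26 + 165\right) + 160\right)\right)^{2} = \left(\left(6 - 5 \cdot 3\right) + \left(\left(26 + 165\right) + 160\right)\right)^{2} = \left(\left(6 - 15\right) + \left(191 + 160\right)\right)^{2} = \left(\left(6 - 15\right) + 351\right)^{2} = \left(-9 + 351\right)^{2} = 342^{2} = 116964$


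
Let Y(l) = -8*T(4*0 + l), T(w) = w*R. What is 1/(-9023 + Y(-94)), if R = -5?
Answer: -1/12783 ≈ -7.8229e-5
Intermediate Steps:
T(w) = -5*w (T(w) = w*(-5) = -5*w)
Y(l) = 40*l (Y(l) = -(-40)*(4*0 + l) = -(-40)*(0 + l) = -(-40)*l = 40*l)
1/(-9023 + Y(-94)) = 1/(-9023 + 40*(-94)) = 1/(-9023 - 3760) = 1/(-12783) = -1/12783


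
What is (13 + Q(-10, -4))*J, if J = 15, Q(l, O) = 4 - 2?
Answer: 225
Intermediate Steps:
Q(l, O) = 2
(13 + Q(-10, -4))*J = (13 + 2)*15 = 15*15 = 225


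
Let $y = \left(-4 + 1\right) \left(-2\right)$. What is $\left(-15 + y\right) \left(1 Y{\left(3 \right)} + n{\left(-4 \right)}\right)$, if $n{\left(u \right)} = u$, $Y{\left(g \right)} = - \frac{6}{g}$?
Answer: $54$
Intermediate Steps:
$Y{\left(g \right)} = - \frac{6}{g}$
$y = 6$ ($y = \left(-3\right) \left(-2\right) = 6$)
$\left(-15 + y\right) \left(1 Y{\left(3 \right)} + n{\left(-4 \right)}\right) = \left(-15 + 6\right) \left(1 \left(- \frac{6}{3}\right) - 4\right) = - 9 \left(1 \left(\left(-6\right) \frac{1}{3}\right) - 4\right) = - 9 \left(1 \left(-2\right) - 4\right) = - 9 \left(-2 - 4\right) = \left(-9\right) \left(-6\right) = 54$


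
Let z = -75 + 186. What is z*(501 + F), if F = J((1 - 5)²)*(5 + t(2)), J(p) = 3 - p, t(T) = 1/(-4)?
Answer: 195027/4 ≈ 48757.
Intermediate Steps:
t(T) = -¼
z = 111
F = -247/4 (F = (3 - (1 - 5)²)*(5 - ¼) = (3 - 1*(-4)²)*(19/4) = (3 - 1*16)*(19/4) = (3 - 16)*(19/4) = -13*19/4 = -247/4 ≈ -61.750)
z*(501 + F) = 111*(501 - 247/4) = 111*(1757/4) = 195027/4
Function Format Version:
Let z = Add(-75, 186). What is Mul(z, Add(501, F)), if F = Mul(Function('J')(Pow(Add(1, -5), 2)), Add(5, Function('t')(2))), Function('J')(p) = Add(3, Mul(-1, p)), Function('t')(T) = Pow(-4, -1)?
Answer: Rational(195027, 4) ≈ 48757.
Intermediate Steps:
Function('t')(T) = Rational(-1, 4)
z = 111
F = Rational(-247, 4) (F = Mul(Add(3, Mul(-1, Pow(Add(1, -5), 2))), Add(5, Rational(-1, 4))) = Mul(Add(3, Mul(-1, Pow(-4, 2))), Rational(19, 4)) = Mul(Add(3, Mul(-1, 16)), Rational(19, 4)) = Mul(Add(3, -16), Rational(19, 4)) = Mul(-13, Rational(19, 4)) = Rational(-247, 4) ≈ -61.750)
Mul(z, Add(501, F)) = Mul(111, Add(501, Rational(-247, 4))) = Mul(111, Rational(1757, 4)) = Rational(195027, 4)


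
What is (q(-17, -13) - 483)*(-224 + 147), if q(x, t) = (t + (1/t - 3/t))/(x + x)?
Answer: 16425563/442 ≈ 37162.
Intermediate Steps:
q(x, t) = (t - 2/t)/(2*x) (q(x, t) = (t + (1/t - 3/t))/((2*x)) = (t - 2/t)*(1/(2*x)) = (t - 2/t)/(2*x))
(q(-17, -13) - 483)*(-224 + 147) = ((½)*(-2 + (-13)²)/(-13*(-17)) - 483)*(-224 + 147) = ((½)*(-1/13)*(-1/17)*(-2 + 169) - 483)*(-77) = ((½)*(-1/13)*(-1/17)*167 - 483)*(-77) = (167/442 - 483)*(-77) = -213319/442*(-77) = 16425563/442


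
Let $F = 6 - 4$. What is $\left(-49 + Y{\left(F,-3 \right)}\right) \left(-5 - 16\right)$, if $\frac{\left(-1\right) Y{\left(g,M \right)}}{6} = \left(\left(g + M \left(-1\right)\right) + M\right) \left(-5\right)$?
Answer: $-231$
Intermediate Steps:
$F = 2$ ($F = 6 - 4 = 2$)
$Y{\left(g,M \right)} = 30 g$ ($Y{\left(g,M \right)} = - 6 \left(\left(g + M \left(-1\right)\right) + M\right) \left(-5\right) = - 6 \left(\left(g - M\right) + M\right) \left(-5\right) = - 6 g \left(-5\right) = - 6 \left(- 5 g\right) = 30 g$)
$\left(-49 + Y{\left(F,-3 \right)}\right) \left(-5 - 16\right) = \left(-49 + 30 \cdot 2\right) \left(-5 - 16\right) = \left(-49 + 60\right) \left(-21\right) = 11 \left(-21\right) = -231$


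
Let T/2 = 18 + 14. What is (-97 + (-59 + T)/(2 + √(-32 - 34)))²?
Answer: 3*(12222*√66 + 195091*I)/(2*(2*√66 + 31*I)) ≈ 9381.0 + 112.41*I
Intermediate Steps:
T = 64 (T = 2*(18 + 14) = 2*32 = 64)
(-97 + (-59 + T)/(2 + √(-32 - 34)))² = (-97 + (-59 + 64)/(2 + √(-32 - 34)))² = (-97 + 5/(2 + √(-66)))² = (-97 + 5/(2 + I*√66))²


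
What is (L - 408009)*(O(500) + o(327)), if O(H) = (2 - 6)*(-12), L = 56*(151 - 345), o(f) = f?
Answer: -157077375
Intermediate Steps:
L = -10864 (L = 56*(-194) = -10864)
O(H) = 48 (O(H) = -4*(-12) = 48)
(L - 408009)*(O(500) + o(327)) = (-10864 - 408009)*(48 + 327) = -418873*375 = -157077375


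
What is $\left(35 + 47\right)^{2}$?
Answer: $6724$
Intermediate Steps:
$\left(35 + 47\right)^{2} = 82^{2} = 6724$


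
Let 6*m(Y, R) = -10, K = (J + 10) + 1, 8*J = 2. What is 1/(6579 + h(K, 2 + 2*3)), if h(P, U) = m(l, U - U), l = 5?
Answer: 3/19732 ≈ 0.00015204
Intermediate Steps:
J = ¼ (J = (⅛)*2 = ¼ ≈ 0.25000)
K = 45/4 (K = (¼ + 10) + 1 = 41/4 + 1 = 45/4 ≈ 11.250)
m(Y, R) = -5/3 (m(Y, R) = (⅙)*(-10) = -5/3)
h(P, U) = -5/3
1/(6579 + h(K, 2 + 2*3)) = 1/(6579 - 5/3) = 1/(19732/3) = 3/19732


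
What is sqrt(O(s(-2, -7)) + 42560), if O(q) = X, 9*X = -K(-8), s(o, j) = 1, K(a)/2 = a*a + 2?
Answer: 2*sqrt(95727)/3 ≈ 206.27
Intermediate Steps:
K(a) = 4 + 2*a**2 (K(a) = 2*(a*a + 2) = 2*(a**2 + 2) = 2*(2 + a**2) = 4 + 2*a**2)
X = -44/3 (X = (-(4 + 2*(-8)**2))/9 = (-(4 + 2*64))/9 = (-(4 + 128))/9 = (-1*132)/9 = (1/9)*(-132) = -44/3 ≈ -14.667)
O(q) = -44/3
sqrt(O(s(-2, -7)) + 42560) = sqrt(-44/3 + 42560) = sqrt(127636/3) = 2*sqrt(95727)/3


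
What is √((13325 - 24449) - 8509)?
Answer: I*√19633 ≈ 140.12*I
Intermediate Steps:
√((13325 - 24449) - 8509) = √(-11124 - 8509) = √(-19633) = I*√19633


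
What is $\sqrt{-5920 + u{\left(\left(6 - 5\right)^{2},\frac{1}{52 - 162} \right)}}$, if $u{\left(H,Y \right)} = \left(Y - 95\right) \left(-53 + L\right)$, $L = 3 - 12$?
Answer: $\frac{i \sqrt{89045}}{55} \approx 5.4255 i$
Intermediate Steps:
$L = -9$ ($L = 3 - 12 = -9$)
$u{\left(H,Y \right)} = 5890 - 62 Y$ ($u{\left(H,Y \right)} = \left(Y - 95\right) \left(-53 - 9\right) = \left(-95 + Y\right) \left(-62\right) = 5890 - 62 Y$)
$\sqrt{-5920 + u{\left(\left(6 - 5\right)^{2},\frac{1}{52 - 162} \right)}} = \sqrt{-5920 + \left(5890 - \frac{62}{52 - 162}\right)} = \sqrt{-5920 + \left(5890 - \frac{62}{-110}\right)} = \sqrt{-5920 + \left(5890 - - \frac{31}{55}\right)} = \sqrt{-5920 + \left(5890 + \frac{31}{55}\right)} = \sqrt{-5920 + \frac{323981}{55}} = \sqrt{- \frac{1619}{55}} = \frac{i \sqrt{89045}}{55}$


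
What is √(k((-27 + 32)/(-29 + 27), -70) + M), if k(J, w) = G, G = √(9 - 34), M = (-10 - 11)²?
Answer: √(441 + 5*I) ≈ 21.0 + 0.119*I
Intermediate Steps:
M = 441 (M = (-21)² = 441)
G = 5*I (G = √(-25) = 5*I ≈ 5.0*I)
k(J, w) = 5*I
√(k((-27 + 32)/(-29 + 27), -70) + M) = √(5*I + 441) = √(441 + 5*I)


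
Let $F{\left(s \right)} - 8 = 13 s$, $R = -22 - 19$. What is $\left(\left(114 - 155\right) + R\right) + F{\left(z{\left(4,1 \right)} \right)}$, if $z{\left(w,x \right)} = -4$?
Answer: $-126$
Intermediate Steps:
$R = -41$ ($R = -22 - 19 = -41$)
$F{\left(s \right)} = 8 + 13 s$
$\left(\left(114 - 155\right) + R\right) + F{\left(z{\left(4,1 \right)} \right)} = \left(\left(114 - 155\right) - 41\right) + \left(8 + 13 \left(-4\right)\right) = \left(-41 - 41\right) + \left(8 - 52\right) = -82 - 44 = -126$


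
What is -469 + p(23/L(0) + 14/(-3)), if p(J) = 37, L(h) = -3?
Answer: -432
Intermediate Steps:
-469 + p(23/L(0) + 14/(-3)) = -469 + 37 = -432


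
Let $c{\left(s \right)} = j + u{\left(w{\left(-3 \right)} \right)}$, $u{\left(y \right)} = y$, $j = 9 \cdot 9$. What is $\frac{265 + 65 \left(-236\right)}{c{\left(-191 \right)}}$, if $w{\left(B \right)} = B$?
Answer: $- \frac{5025}{26} \approx -193.27$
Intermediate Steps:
$j = 81$
$c{\left(s \right)} = 78$ ($c{\left(s \right)} = 81 - 3 = 78$)
$\frac{265 + 65 \left(-236\right)}{c{\left(-191 \right)}} = \frac{265 + 65 \left(-236\right)}{78} = \left(265 - 15340\right) \frac{1}{78} = \left(-15075\right) \frac{1}{78} = - \frac{5025}{26}$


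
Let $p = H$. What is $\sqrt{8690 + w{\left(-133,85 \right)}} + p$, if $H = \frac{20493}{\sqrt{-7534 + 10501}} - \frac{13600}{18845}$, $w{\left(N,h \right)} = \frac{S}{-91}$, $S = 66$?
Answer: $- \frac{2720}{3769} + \frac{2 \sqrt{17988971}}{91} + \frac{297 \sqrt{2967}}{43} \approx 468.72$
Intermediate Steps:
$w{\left(N,h \right)} = - \frac{66}{91}$ ($w{\left(N,h \right)} = \frac{66}{-91} = 66 \left(- \frac{1}{91}\right) = - \frac{66}{91}$)
$H = - \frac{2720}{3769} + \frac{297 \sqrt{2967}}{43}$ ($H = \frac{20493}{\sqrt{2967}} - \frac{2720}{3769} = 20493 \frac{\sqrt{2967}}{2967} - \frac{2720}{3769} = \frac{297 \sqrt{2967}}{43} - \frac{2720}{3769} = - \frac{2720}{3769} + \frac{297 \sqrt{2967}}{43} \approx 375.5$)
$p = - \frac{2720}{3769} + \frac{297 \sqrt{2967}}{43} \approx 375.5$
$\sqrt{8690 + w{\left(-133,85 \right)}} + p = \sqrt{8690 - \frac{66}{91}} - \left(\frac{2720}{3769} - \frac{297 \sqrt{2967}}{43}\right) = \sqrt{\frac{790724}{91}} - \left(\frac{2720}{3769} - \frac{297 \sqrt{2967}}{43}\right) = \frac{2 \sqrt{17988971}}{91} - \left(\frac{2720}{3769} - \frac{297 \sqrt{2967}}{43}\right) = - \frac{2720}{3769} + \frac{2 \sqrt{17988971}}{91} + \frac{297 \sqrt{2967}}{43}$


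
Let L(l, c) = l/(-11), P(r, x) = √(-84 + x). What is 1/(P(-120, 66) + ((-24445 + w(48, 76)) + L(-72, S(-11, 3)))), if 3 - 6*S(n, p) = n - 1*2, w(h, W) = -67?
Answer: -1482580/36331297889 - 363*I*√2/72662595778 ≈ -4.0807e-5 - 7.065e-9*I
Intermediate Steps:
S(n, p) = ⅚ - n/6 (S(n, p) = ½ - (n - 1*2)/6 = ½ - (n - 2)/6 = ½ - (-2 + n)/6 = ½ + (⅓ - n/6) = ⅚ - n/6)
L(l, c) = -l/11 (L(l, c) = l*(-1/11) = -l/11)
1/(P(-120, 66) + ((-24445 + w(48, 76)) + L(-72, S(-11, 3)))) = 1/(√(-84 + 66) + ((-24445 - 67) - 1/11*(-72))) = 1/(√(-18) + (-24512 + 72/11)) = 1/(3*I*√2 - 269560/11) = 1/(-269560/11 + 3*I*√2)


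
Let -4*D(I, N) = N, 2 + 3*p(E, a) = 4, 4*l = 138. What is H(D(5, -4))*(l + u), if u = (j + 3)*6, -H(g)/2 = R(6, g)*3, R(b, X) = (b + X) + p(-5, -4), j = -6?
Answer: -759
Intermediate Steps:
l = 69/2 (l = (¼)*138 = 69/2 ≈ 34.500)
p(E, a) = ⅔ (p(E, a) = -⅔ + (⅓)*4 = -⅔ + 4/3 = ⅔)
D(I, N) = -N/4
R(b, X) = ⅔ + X + b (R(b, X) = (b + X) + ⅔ = (X + b) + ⅔ = ⅔ + X + b)
H(g) = -40 - 6*g (H(g) = -2*(⅔ + g + 6)*3 = -2*(20/3 + g)*3 = -2*(20 + 3*g) = -40 - 6*g)
u = -18 (u = (-6 + 3)*6 = -3*6 = -18)
H(D(5, -4))*(l + u) = (-40 - (-3)*(-4)/2)*(69/2 - 18) = (-40 - 6*1)*(33/2) = (-40 - 6)*(33/2) = -46*33/2 = -759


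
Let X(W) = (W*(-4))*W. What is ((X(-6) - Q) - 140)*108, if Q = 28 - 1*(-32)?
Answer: -37152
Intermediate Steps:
Q = 60 (Q = 28 + 32 = 60)
X(W) = -4*W² (X(W) = (-4*W)*W = -4*W²)
((X(-6) - Q) - 140)*108 = ((-4*(-6)² - 1*60) - 140)*108 = ((-4*36 - 60) - 140)*108 = ((-144 - 60) - 140)*108 = (-204 - 140)*108 = -344*108 = -37152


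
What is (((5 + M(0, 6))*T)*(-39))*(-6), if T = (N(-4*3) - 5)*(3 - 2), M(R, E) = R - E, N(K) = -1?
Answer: 1404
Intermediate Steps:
T = -6 (T = (-1 - 5)*(3 - 2) = -6*1 = -6)
(((5 + M(0, 6))*T)*(-39))*(-6) = (((5 + (0 - 1*6))*(-6))*(-39))*(-6) = (((5 + (0 - 6))*(-6))*(-39))*(-6) = (((5 - 6)*(-6))*(-39))*(-6) = (-1*(-6)*(-39))*(-6) = (6*(-39))*(-6) = -234*(-6) = 1404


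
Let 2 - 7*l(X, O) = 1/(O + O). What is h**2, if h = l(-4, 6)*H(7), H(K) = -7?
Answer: 529/144 ≈ 3.6736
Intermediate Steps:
l(X, O) = 2/7 - 1/(14*O) (l(X, O) = 2/7 - 1/(7*(O + O)) = 2/7 - 1/(2*O)/7 = 2/7 - 1/(14*O))
h = -23/12 (h = ((1/14)*(-1 + 4*6)/6)*(-7) = ((1/14)*(1/6)*(-1 + 24))*(-7) = ((1/14)*(1/6)*23)*(-7) = (23/84)*(-7) = -23/12 ≈ -1.9167)
h**2 = (-23/12)**2 = 529/144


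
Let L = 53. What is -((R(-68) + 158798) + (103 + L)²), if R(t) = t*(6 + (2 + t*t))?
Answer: 131842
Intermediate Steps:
R(t) = t*(8 + t²) (R(t) = t*(6 + (2 + t²)) = t*(8 + t²))
-((R(-68) + 158798) + (103 + L)²) = -((-68*(8 + (-68)²) + 158798) + (103 + 53)²) = -((-68*(8 + 4624) + 158798) + 156²) = -((-68*4632 + 158798) + 24336) = -((-314976 + 158798) + 24336) = -(-156178 + 24336) = -1*(-131842) = 131842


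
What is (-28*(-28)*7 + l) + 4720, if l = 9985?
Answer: 20193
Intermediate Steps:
(-28*(-28)*7 + l) + 4720 = (-28*(-28)*7 + 9985) + 4720 = (784*7 + 9985) + 4720 = (5488 + 9985) + 4720 = 15473 + 4720 = 20193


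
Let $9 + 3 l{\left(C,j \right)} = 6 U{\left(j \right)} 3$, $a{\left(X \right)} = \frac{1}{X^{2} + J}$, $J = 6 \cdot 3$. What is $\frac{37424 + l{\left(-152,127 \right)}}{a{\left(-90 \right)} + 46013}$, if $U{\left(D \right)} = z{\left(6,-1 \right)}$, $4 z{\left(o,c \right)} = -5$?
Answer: $\frac{303722793}{373533535} \approx 0.81311$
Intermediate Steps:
$z{\left(o,c \right)} = - \frac{5}{4}$ ($z{\left(o,c \right)} = \frac{1}{4} \left(-5\right) = - \frac{5}{4}$)
$U{\left(D \right)} = - \frac{5}{4}$
$J = 18$
$a{\left(X \right)} = \frac{1}{18 + X^{2}}$ ($a{\left(X \right)} = \frac{1}{X^{2} + 18} = \frac{1}{18 + X^{2}}$)
$l{\left(C,j \right)} = - \frac{21}{2}$ ($l{\left(C,j \right)} = -3 + \frac{6 \left(- \frac{5}{4}\right) 3}{3} = -3 + \frac{\left(- \frac{15}{2}\right) 3}{3} = -3 + \frac{1}{3} \left(- \frac{45}{2}\right) = -3 - \frac{15}{2} = - \frac{21}{2}$)
$\frac{37424 + l{\left(-152,127 \right)}}{a{\left(-90 \right)} + 46013} = \frac{37424 - \frac{21}{2}}{\frac{1}{18 + \left(-90\right)^{2}} + 46013} = \frac{74827}{2 \left(\frac{1}{18 + 8100} + 46013\right)} = \frac{74827}{2 \left(\frac{1}{8118} + 46013\right)} = \frac{74827}{2 \cdot \frac{373533535}{8118}} = \frac{74827}{2} \cdot \frac{8118}{373533535} = \frac{303722793}{373533535}$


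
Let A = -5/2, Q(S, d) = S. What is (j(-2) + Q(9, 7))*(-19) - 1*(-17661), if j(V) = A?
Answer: 35075/2 ≈ 17538.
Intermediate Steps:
A = -5/2 (A = -5*½ = -5/2 ≈ -2.5000)
j(V) = -5/2
(j(-2) + Q(9, 7))*(-19) - 1*(-17661) = (-5/2 + 9)*(-19) - 1*(-17661) = (13/2)*(-19) + 17661 = -247/2 + 17661 = 35075/2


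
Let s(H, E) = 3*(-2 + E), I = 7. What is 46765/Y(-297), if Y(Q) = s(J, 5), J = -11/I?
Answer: 46765/9 ≈ 5196.1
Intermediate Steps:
J = -11/7 ≈ -1.5714
s(H, E) = -6 + 3*E
Y(Q) = 9 (Y(Q) = -6 + 3*5 = -6 + 15 = 9)
46765/Y(-297) = 46765/9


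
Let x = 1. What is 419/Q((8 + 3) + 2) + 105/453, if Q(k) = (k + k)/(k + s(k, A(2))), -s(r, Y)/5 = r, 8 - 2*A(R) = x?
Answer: -126503/151 ≈ -837.77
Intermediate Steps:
A(R) = 7/2 (A(R) = 4 - 1/2*1 = 4 - 1/2 = 7/2)
s(r, Y) = -5*r
Q(k) = -1/2 (Q(k) = (k + k)/(k - 5*k) = (2*k)/((-4*k)) = (2*k)*(-1/(4*k)) = -1/2)
419/Q((8 + 3) + 2) + 105/453 = 419/(-1/2) + 105/453 = 419*(-2) + 105*(1/453) = -838 + 35/151 = -126503/151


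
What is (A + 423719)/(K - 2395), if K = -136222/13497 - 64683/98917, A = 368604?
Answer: -1057816768935927/3211870881880 ≈ -329.35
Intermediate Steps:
K = -14347698025/1335082749 (K = -136222*1/13497 - 64683*1/98917 = -136222/13497 - 64683/98917 = -14347698025/1335082749 ≈ -10.747)
(A + 423719)/(K - 2395) = (368604 + 423719)/(-14347698025/1335082749 - 2395) = 792323/(-3211870881880/1335082749) = 792323*(-1335082749/3211870881880) = -1057816768935927/3211870881880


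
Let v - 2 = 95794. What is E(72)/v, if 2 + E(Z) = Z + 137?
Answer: 23/10644 ≈ 0.0021608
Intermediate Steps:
E(Z) = 135 + Z (E(Z) = -2 + (Z + 137) = -2 + (137 + Z) = 135 + Z)
v = 95796 (v = 2 + 95794 = 95796)
E(72)/v = (135 + 72)/95796 = 207*(1/95796) = 23/10644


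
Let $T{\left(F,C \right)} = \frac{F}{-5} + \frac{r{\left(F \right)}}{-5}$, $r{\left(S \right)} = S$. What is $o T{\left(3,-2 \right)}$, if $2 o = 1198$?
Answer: $- \frac{3594}{5} \approx -718.8$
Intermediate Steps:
$o = 599$ ($o = \frac{1}{2} \cdot 1198 = 599$)
$T{\left(F,C \right)} = - \frac{2 F}{5}$ ($T{\left(F,C \right)} = \frac{F}{-5} + \frac{F}{-5} = F \left(- \frac{1}{5}\right) + F \left(- \frac{1}{5}\right) = - \frac{F}{5} - \frac{F}{5} = - \frac{2 F}{5}$)
$o T{\left(3,-2 \right)} = 599 \left(\left(- \frac{2}{5}\right) 3\right) = 599 \left(- \frac{6}{5}\right) = - \frac{3594}{5}$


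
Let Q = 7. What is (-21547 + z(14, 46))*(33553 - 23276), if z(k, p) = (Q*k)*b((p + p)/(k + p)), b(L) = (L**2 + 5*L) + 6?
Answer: -46193912591/225 ≈ -2.0531e+8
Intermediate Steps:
b(L) = 6 + L**2 + 5*L
z(k, p) = 7*k*(6 + 4*p**2/(k + p)**2 + 10*p/(k + p)) (z(k, p) = (7*k)*(6 + ((p + p)/(k + p))**2 + 5*((p + p)/(k + p))) = (7*k)*(6 + ((2*p)/(k + p))**2 + 5*((2*p)/(k + p))) = (7*k)*(6 + (2*p/(k + p))**2 + 5*(2*p/(k + p))) = (7*k)*(6 + 4*p**2/(k + p)**2 + 10*p/(k + p)) = 7*k*(6 + 4*p**2/(k + p)**2 + 10*p/(k + p)))
(-21547 + z(14, 46))*(33553 - 23276) = (-21547 + 14*14*(2*46**2 + 3*(14 + 46)**2 + 5*46*(14 + 46))/(14 + 46)**2)*(33553 - 23276) = (-21547 + 14*14*(2*2116 + 3*60**2 + 5*46*60)/60**2)*10277 = (-21547 + 14*14*(1/3600)*(4232 + 3*3600 + 13800))*10277 = (-21547 + 14*14*(1/3600)*(4232 + 10800 + 13800))*10277 = (-21547 + 14*14*(1/3600)*28832)*10277 = (-21547 + 353192/225)*10277 = -4494883/225*10277 = -46193912591/225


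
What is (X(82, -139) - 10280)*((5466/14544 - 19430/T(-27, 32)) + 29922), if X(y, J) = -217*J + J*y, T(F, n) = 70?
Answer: 4268065652885/16968 ≈ 2.5154e+8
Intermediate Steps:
(X(82, -139) - 10280)*((5466/14544 - 19430/T(-27, 32)) + 29922) = (-139*(-217 + 82) - 10280)*((5466/14544 - 19430/70) + 29922) = (-139*(-135) - 10280)*((5466*(1/14544) - 19430*1/70) + 29922) = (18765 - 10280)*((911/2424 - 1943/7) + 29922) = 8485*(-4703455/16968 + 29922) = 8485*(503013041/16968) = 4268065652885/16968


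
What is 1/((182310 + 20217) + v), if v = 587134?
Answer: 1/789661 ≈ 1.2664e-6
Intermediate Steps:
1/((182310 + 20217) + v) = 1/((182310 + 20217) + 587134) = 1/(202527 + 587134) = 1/789661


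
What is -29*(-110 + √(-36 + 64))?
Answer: 3190 - 58*√7 ≈ 3036.5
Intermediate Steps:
-29*(-110 + √(-36 + 64)) = -29*(-110 + √28) = -29*(-110 + 2*√7) = 3190 - 58*√7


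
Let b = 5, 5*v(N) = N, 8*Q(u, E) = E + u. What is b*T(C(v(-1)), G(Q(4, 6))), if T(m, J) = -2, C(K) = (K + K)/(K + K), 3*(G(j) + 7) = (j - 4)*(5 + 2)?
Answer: -10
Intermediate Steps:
Q(u, E) = E/8 + u/8 (Q(u, E) = (E + u)/8 = E/8 + u/8)
v(N) = N/5
G(j) = -49/3 + 7*j/3 (G(j) = -7 + ((j - 4)*(5 + 2))/3 = -7 + ((-4 + j)*7)/3 = -7 + (-28 + 7*j)/3 = -7 + (-28/3 + 7*j/3) = -49/3 + 7*j/3)
C(K) = 1 (C(K) = (2*K)/((2*K)) = (2*K)*(1/(2*K)) = 1)
b*T(C(v(-1)), G(Q(4, 6))) = 5*(-2) = -10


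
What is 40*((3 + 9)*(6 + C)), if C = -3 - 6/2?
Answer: 0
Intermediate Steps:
C = -6 (C = -3 - 6/2 = -3 - 1*3 = -3 - 3 = -6)
40*((3 + 9)*(6 + C)) = 40*((3 + 9)*(6 - 6)) = 40*(12*0) = 40*0 = 0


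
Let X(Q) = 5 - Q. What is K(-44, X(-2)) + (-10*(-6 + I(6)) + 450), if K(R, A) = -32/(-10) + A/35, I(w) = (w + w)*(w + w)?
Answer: -4633/5 ≈ -926.60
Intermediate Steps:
I(w) = 4*w² (I(w) = (2*w)*(2*w) = 4*w²)
K(R, A) = 16/5 + A/35 (K(R, A) = -32*(-⅒) + A*(1/35) = 16/5 + A/35)
K(-44, X(-2)) + (-10*(-6 + I(6)) + 450) = (16/5 + (5 - 1*(-2))/35) + (-10*(-6 + 4*6²) + 450) = (16/5 + (5 + 2)/35) + (-10*(-6 + 4*36) + 450) = (16/5 + (1/35)*7) + (-10*(-6 + 144) + 450) = (16/5 + ⅕) + (-10*138 + 450) = 17/5 + (-1380 + 450) = 17/5 - 930 = -4633/5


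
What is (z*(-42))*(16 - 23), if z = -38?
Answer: -11172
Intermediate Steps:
(z*(-42))*(16 - 23) = (-38*(-42))*(16 - 23) = 1596*(-7) = -11172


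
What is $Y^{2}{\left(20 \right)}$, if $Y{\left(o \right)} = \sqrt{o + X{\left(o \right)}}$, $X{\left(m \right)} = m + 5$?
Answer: $45$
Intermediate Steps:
$X{\left(m \right)} = 5 + m$
$Y{\left(o \right)} = \sqrt{5 + 2 o}$ ($Y{\left(o \right)} = \sqrt{o + \left(5 + o\right)} = \sqrt{5 + 2 o}$)
$Y^{2}{\left(20 \right)} = \left(\sqrt{5 + 2 \cdot 20}\right)^{2} = \left(\sqrt{5 + 40}\right)^{2} = \left(\sqrt{45}\right)^{2} = \left(3 \sqrt{5}\right)^{2} = 45$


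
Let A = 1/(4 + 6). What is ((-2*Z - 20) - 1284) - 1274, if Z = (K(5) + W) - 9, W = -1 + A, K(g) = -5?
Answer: -12741/5 ≈ -2548.2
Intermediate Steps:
A = ⅒ (A = 1/10 = ⅒ ≈ 0.10000)
W = -9/10 (W = -1 + ⅒ = -9/10 ≈ -0.90000)
Z = -149/10 (Z = (-5 - 9/10) - 9 = -59/10 - 9 = -149/10 ≈ -14.900)
((-2*Z - 20) - 1284) - 1274 = ((-2*(-149/10) - 20) - 1284) - 1274 = ((149/5 - 20) - 1284) - 1274 = (49/5 - 1284) - 1274 = -6371/5 - 1274 = -12741/5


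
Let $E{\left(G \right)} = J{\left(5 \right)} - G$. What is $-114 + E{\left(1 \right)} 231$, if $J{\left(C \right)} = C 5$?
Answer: $5430$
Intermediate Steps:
$J{\left(C \right)} = 5 C$
$E{\left(G \right)} = 25 - G$ ($E{\left(G \right)} = 5 \cdot 5 - G = 25 - G$)
$-114 + E{\left(1 \right)} 231 = -114 + \left(25 - 1\right) 231 = -114 + 24 \cdot 231 = -114 + 5544 = 5430$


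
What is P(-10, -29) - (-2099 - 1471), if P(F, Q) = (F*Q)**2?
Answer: 87670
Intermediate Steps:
P(F, Q) = F**2*Q**2
P(-10, -29) - (-2099 - 1471) = (-10)**2*(-29)**2 - (-2099 - 1471) = 100*841 - 1*(-3570) = 84100 + 3570 = 87670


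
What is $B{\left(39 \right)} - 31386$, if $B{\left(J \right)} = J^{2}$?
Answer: $-29865$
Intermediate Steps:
$B{\left(39 \right)} - 31386 = 39^{2} - 31386 = 1521 - 31386 = -29865$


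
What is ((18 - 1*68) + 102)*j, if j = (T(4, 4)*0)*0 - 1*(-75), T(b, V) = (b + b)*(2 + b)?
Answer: 3900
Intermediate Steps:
T(b, V) = 2*b*(2 + b) (T(b, V) = (2*b)*(2 + b) = 2*b*(2 + b))
j = 75 (j = ((2*4*(2 + 4))*0)*0 - 1*(-75) = ((2*4*6)*0)*0 + 75 = (48*0)*0 + 75 = 0*0 + 75 = 0 + 75 = 75)
((18 - 1*68) + 102)*j = ((18 - 1*68) + 102)*75 = ((18 - 68) + 102)*75 = (-50 + 102)*75 = 52*75 = 3900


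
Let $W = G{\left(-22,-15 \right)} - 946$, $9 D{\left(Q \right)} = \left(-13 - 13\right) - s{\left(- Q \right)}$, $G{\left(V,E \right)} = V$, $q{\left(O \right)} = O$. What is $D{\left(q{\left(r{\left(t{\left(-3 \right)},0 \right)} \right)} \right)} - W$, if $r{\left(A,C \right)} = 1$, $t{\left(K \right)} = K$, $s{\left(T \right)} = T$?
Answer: $\frac{8687}{9} \approx 965.22$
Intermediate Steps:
$D{\left(Q \right)} = - \frac{26}{9} + \frac{Q}{9}$ ($D{\left(Q \right)} = \frac{\left(-13 - 13\right) - - Q}{9} = \frac{-26 + Q}{9} = - \frac{26}{9} + \frac{Q}{9}$)
$W = -968$ ($W = -22 - 946 = -968$)
$D{\left(q{\left(r{\left(t{\left(-3 \right)},0 \right)} \right)} \right)} - W = \left(- \frac{26}{9} + \frac{1}{9} \cdot 1\right) - -968 = \left(- \frac{26}{9} + \frac{1}{9}\right) + 968 = - \frac{25}{9} + 968 = \frac{8687}{9}$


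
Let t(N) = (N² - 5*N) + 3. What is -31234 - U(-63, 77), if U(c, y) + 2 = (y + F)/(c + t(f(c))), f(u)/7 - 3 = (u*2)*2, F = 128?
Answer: -95154659533/3046704 ≈ -31232.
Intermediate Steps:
f(u) = 21 + 28*u (f(u) = 21 + 7*((u*2)*2) = 21 + 7*((2*u)*2) = 21 + 7*(4*u) = 21 + 28*u)
t(N) = 3 + N² - 5*N
U(c, y) = -2 + (128 + y)/(-102 + (21 + 28*c)² - 139*c) (U(c, y) = -2 + (y + 128)/(c + (3 + (21 + 28*c)² - 5*(21 + 28*c))) = -2 + (128 + y)/(c + (3 + (21 + 28*c)² + (-105 - 140*c))) = -2 + (128 + y)/(c + (-102 + (21 + 28*c)² - 140*c)) = -2 + (128 + y)/(-102 + (21 + 28*c)² - 139*c))
-31234 - U(-63, 77) = -31234 - (-550 + 77 - 2074*(-63) - 1568*(-63)²)/(339 + 784*(-63)² + 1037*(-63)) = -31234 - (-550 + 77 + 130662 - 1568*3969)/(339 + 784*3969 - 65331) = -31234 - (-550 + 77 + 130662 - 6223392)/(339 + 3111696 - 65331) = -31234 - (-6093203)/3046704 = -31234 - 1*(-6093203/3046704) = -31234 + 6093203/3046704 = -95154659533/3046704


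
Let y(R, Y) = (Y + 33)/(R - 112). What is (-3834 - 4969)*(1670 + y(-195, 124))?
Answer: -4511827999/307 ≈ -1.4697e+7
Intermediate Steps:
y(R, Y) = (33 + Y)/(-112 + R)
(-3834 - 4969)*(1670 + y(-195, 124)) = (-3834 - 4969)*(1670 + (33 + 124)/(-112 - 195)) = -8803*(1670 + 157/(-307)) = -8803*(1670 - 1/307*157) = -8803*(1670 - 157/307) = -8803*512533/307 = -4511827999/307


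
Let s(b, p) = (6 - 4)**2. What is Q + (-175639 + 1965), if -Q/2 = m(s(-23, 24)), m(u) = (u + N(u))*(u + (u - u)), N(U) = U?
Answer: -173738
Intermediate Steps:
s(b, p) = 4 (s(b, p) = 2**2 = 4)
m(u) = 2*u**2 (m(u) = (u + u)*(u + (u - u)) = (2*u)*(u + 0) = (2*u)*u = 2*u**2)
Q = -64 (Q = -4*4**2 = -4*16 = -2*32 = -64)
Q + (-175639 + 1965) = -64 + (-175639 + 1965) = -64 - 173674 = -173738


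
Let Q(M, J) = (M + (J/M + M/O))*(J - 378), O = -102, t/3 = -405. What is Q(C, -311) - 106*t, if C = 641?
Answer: -20150393671/65382 ≈ -3.0820e+5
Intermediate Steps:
t = -1215 (t = 3*(-405) = -1215)
Q(M, J) = (-378 + J)*(101*M/102 + J/M) (Q(M, J) = (M + (J/M + M/(-102)))*(J - 378) = (M + (J/M + M*(-1/102)))*(-378 + J) = (M + (J/M - M/102))*(-378 + J) = (M + (-M/102 + J/M))*(-378 + J) = (101*M/102 + J/M)*(-378 + J) = (-378 + J)*(101*M/102 + J/M))
Q(C, -311) - 106*t = (1/102)*(-378 - 311)*(101*641**2 + 102*(-311))/641 - 106*(-1215) = (1/102)*(1/641)*(-689)*(101*410881 - 31722) - 1*(-128790) = (1/102)*(1/641)*(-689)*(41498981 - 31722) + 128790 = (1/102)*(1/641)*(-689)*41467259 + 128790 = -28570941451/65382 + 128790 = -20150393671/65382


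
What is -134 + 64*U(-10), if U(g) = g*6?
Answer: -3974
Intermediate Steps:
U(g) = 6*g
-134 + 64*U(-10) = -134 + 64*(6*(-10)) = -134 + 64*(-60) = -134 - 3840 = -3974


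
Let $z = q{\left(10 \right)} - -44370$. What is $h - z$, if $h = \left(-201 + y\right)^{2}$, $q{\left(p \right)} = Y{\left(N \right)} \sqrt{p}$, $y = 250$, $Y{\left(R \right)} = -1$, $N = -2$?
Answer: $-41969 + \sqrt{10} \approx -41966.0$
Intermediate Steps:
$q{\left(p \right)} = - \sqrt{p}$
$h = 2401$ ($h = \left(-201 + 250\right)^{2} = 49^{2} = 2401$)
$z = 44370 - \sqrt{10}$ ($z = - \sqrt{10} - -44370 = - \sqrt{10} + 44370 = 44370 - \sqrt{10} \approx 44367.0$)
$h - z = 2401 - \left(44370 - \sqrt{10}\right) = -41969 + \sqrt{10}$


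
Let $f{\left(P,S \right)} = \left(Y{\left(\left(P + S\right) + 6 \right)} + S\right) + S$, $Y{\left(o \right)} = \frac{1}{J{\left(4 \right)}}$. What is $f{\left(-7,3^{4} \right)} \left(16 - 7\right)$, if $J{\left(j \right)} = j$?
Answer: $\frac{5841}{4} \approx 1460.3$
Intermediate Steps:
$Y{\left(o \right)} = \frac{1}{4}$
$f{\left(P,S \right)} = \frac{1}{4} + 2 S$ ($f{\left(P,S \right)} = \left(\frac{1}{4} + S\right) + S = \frac{1}{4} + 2 S$)
$f{\left(-7,3^{4} \right)} \left(16 - 7\right) = \left(\frac{1}{4} + 2 \cdot 3^{4}\right) \left(16 - 7\right) = \left(\frac{1}{4} + 2 \cdot 81\right) 9 = \left(\frac{1}{4} + 162\right) 9 = \frac{649}{4} \cdot 9 = \frac{5841}{4}$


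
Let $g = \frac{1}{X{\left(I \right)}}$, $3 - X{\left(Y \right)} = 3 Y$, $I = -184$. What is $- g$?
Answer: $- \frac{1}{555} \approx -0.0018018$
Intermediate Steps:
$X{\left(Y \right)} = 3 - 3 Y$
$g = \frac{1}{555}$ ($g = \frac{1}{3 - -552} = \frac{1}{3 + 552} = \frac{1}{555} \approx 0.0018018$)
$- g = \left(-1\right) \frac{1}{555} = - \frac{1}{555}$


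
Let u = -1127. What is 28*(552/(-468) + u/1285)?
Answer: -2885764/50115 ≈ -57.583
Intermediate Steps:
28*(552/(-468) + u/1285) = 28*(552/(-468) - 1127/1285) = 28*(552*(-1/468) - 1127*1/1285) = 28*(-46/39 - 1127/1285) = 28*(-103063/50115) = -2885764/50115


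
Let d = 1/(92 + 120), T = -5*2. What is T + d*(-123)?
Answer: -2243/212 ≈ -10.580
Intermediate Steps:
T = -10
d = 1/212 ≈ 0.0047170
T + d*(-123) = -10 + (1/212)*(-123) = -10 - 123/212 = -2243/212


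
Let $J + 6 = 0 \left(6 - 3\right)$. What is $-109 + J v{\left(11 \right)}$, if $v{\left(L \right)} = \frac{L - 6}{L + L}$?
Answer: $- \frac{1214}{11} \approx -110.36$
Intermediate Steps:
$v{\left(L \right)} = \frac{-6 + L}{2 L}$
$J = -6$ ($J = -6 + 0 \left(6 - 3\right) = -6 + 0 \cdot 3 = -6 + 0 = -6$)
$-109 + J v{\left(11 \right)} = -109 - 6 \frac{-6 + 11}{2 \cdot 11} = -109 - 6 \cdot \frac{1}{2} \cdot \frac{1}{11} \cdot 5 = -109 - \frac{15}{11} = - \frac{1214}{11}$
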